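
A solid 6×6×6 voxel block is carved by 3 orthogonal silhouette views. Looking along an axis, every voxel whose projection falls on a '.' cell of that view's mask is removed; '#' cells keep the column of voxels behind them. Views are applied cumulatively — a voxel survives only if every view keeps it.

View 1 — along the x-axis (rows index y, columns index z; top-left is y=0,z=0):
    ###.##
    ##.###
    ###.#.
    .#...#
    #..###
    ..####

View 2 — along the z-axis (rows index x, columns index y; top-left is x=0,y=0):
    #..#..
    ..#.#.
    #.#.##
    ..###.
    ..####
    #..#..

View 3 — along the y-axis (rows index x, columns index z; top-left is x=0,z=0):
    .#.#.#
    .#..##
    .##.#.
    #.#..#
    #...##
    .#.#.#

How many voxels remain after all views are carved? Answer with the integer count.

start: 6×6×6 = 216 voxels
step 1: project along x, AND mask (24/36) → |grid| = 144
step 2: project along z, AND mask (17/36) → |grid| = 63
step 3: project along y, AND mask (18/36) → |grid| = 34

voxel count = 34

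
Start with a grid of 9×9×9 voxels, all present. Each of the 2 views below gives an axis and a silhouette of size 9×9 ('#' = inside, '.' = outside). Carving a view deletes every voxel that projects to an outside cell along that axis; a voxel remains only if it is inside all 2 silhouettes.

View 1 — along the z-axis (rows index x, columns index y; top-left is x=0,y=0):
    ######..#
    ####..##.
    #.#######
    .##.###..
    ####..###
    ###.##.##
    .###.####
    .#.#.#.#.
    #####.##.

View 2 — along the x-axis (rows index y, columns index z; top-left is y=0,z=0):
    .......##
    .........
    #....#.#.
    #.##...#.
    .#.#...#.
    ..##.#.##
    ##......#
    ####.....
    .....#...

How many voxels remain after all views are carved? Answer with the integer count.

initial block: 9^3 = 729
step 1: project along z, AND mask (58/81) → |grid| = 522
step 2: project along x, AND mask (25/81) → |grid| = 160

voxel count = 160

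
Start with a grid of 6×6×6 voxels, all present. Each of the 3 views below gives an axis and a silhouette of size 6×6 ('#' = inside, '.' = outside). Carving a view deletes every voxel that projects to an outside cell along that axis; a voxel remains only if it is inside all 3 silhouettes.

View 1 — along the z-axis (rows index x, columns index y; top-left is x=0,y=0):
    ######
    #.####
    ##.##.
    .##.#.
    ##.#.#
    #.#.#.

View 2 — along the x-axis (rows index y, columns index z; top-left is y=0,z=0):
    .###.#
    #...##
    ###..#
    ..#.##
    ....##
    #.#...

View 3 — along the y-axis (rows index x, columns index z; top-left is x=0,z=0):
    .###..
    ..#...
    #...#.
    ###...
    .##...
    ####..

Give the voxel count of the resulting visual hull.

start: 6×6×6 = 216 voxels
after view 1 [z-axis, 25 of 36 cells solid] → remaining = 150
after view 2 [x-axis, 18 of 36 cells solid] → remaining = 76
after view 3 [y-axis, 15 of 36 cells solid] → remaining = 29

|visual hull| = 29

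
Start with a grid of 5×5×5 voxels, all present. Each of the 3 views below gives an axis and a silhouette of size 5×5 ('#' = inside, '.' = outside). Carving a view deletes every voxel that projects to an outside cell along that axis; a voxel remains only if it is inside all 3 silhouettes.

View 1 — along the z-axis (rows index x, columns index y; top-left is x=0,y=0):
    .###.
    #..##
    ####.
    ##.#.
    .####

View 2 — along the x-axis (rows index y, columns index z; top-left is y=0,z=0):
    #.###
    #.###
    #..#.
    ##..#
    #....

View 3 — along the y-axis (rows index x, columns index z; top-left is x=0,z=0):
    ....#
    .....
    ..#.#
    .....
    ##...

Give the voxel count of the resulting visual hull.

12 voxels

full grid |V| = 125
carve view 1 (along z, XY-mask fill 17/25): 85 voxels remain
carve view 2 (along x, YZ-mask fill 14/25): 51 voxels remain
carve view 3 (along y, XZ-mask fill 5/25): 12 voxels remain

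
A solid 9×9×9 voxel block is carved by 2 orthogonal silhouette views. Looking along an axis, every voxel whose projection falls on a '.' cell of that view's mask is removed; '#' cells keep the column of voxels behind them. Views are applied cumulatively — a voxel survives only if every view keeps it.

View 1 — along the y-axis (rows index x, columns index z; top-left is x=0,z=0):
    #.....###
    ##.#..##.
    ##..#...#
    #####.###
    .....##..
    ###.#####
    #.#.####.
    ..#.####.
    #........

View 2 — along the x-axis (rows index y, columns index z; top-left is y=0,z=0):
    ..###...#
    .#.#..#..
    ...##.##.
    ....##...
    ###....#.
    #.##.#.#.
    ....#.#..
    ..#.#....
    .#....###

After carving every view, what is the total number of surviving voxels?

before carving: 729 voxels (9×9×9)
[1] y-view keeps 43 columns → grid now 387
[2] x-view keeps 30 columns → grid now 143

voxel count = 143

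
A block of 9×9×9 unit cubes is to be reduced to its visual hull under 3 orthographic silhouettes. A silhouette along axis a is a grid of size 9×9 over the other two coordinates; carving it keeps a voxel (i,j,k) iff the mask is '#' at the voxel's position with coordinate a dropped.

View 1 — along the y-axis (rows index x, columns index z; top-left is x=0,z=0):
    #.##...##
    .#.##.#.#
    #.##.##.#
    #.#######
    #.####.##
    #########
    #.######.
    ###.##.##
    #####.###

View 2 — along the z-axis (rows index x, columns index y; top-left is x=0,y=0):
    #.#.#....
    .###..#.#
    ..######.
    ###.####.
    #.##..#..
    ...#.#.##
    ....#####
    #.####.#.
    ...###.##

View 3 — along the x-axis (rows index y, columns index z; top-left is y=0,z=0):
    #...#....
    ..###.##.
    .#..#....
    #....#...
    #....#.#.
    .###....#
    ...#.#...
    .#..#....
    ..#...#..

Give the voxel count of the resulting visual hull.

before carving: 729 voxels (9×9×9)
V1 y: intersect with XZ mask (62 set) -- 558 left
V2 z: intersect with XY mask (45 set) -- 313 left
V3 x: intersect with YZ mask (24 set) -- 88 left

voxel count = 88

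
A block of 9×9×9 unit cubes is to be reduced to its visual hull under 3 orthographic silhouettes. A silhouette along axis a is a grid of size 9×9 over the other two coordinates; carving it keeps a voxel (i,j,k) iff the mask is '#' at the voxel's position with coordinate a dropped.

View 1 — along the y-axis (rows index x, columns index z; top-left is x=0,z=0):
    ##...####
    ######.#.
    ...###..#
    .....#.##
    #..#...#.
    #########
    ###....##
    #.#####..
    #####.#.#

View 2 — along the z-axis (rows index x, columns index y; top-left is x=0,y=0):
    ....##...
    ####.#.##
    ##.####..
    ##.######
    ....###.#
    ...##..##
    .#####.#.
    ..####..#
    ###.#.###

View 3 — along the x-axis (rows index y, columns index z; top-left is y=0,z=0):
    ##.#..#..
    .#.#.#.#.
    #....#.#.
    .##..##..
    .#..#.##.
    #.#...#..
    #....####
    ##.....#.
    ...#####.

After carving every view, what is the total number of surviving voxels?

voxel count = 111

before carving: 729 voxels (9×9×9)
V1 y: intersect with XZ mask (50 set) -- 450 left
V2 z: intersect with XY mask (49 set) -- 266 left
V3 x: intersect with YZ mask (35 set) -- 111 left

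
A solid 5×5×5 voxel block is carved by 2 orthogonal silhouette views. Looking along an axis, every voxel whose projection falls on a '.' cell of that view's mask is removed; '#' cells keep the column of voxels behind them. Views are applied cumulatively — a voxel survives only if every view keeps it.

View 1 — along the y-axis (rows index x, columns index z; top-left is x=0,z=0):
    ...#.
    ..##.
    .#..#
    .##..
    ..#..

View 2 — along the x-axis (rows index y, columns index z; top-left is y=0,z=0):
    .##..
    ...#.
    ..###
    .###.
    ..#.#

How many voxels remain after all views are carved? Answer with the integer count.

|visual hull| = 24

initial block: 5^3 = 125
V1 y: intersect with XZ mask (8 set) -- 40 left
V2 x: intersect with YZ mask (11 set) -- 24 left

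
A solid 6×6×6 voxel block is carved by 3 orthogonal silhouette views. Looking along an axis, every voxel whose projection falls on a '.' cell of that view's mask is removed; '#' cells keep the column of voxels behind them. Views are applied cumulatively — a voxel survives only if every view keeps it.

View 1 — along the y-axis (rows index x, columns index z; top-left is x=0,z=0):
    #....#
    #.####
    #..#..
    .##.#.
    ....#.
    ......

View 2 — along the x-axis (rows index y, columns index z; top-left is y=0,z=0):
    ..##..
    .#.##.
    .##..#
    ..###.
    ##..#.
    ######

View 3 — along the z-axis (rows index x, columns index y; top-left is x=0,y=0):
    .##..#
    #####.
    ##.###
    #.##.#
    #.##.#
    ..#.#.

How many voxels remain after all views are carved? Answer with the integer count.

initial block: 6^3 = 216
step 1: project along y, AND mask (13/36) → |grid| = 78
step 2: project along x, AND mask (20/36) → |grid| = 42
step 3: project along z, AND mask (23/36) → |grid| = 30

|visual hull| = 30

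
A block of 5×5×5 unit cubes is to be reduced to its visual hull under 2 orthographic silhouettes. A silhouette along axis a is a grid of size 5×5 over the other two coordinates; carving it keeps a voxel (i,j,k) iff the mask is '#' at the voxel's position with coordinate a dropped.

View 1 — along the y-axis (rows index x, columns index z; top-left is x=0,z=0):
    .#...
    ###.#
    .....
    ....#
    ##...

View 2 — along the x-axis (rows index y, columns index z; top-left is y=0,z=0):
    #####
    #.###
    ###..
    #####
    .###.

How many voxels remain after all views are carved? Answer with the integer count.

start: 5×5×5 = 125 voxels
[1] y-view keeps 8 columns → grid now 40
[2] x-view keeps 20 columns → grid now 31

voxel count = 31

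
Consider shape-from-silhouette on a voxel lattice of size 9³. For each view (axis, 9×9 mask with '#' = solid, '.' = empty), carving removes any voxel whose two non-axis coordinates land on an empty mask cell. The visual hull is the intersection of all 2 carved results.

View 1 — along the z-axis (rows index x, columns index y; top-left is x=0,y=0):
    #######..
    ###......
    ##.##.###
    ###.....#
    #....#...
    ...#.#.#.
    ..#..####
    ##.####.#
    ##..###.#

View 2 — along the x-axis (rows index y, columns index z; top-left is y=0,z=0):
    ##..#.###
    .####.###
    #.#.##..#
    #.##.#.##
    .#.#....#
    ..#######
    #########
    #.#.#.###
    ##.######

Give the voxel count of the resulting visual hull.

voxel count = 285

before carving: 729 voxels (9×9×9)
after view 1 [z-axis, 44 of 81 cells solid] → remaining = 396
after view 2 [x-axis, 57 of 81 cells solid] → remaining = 285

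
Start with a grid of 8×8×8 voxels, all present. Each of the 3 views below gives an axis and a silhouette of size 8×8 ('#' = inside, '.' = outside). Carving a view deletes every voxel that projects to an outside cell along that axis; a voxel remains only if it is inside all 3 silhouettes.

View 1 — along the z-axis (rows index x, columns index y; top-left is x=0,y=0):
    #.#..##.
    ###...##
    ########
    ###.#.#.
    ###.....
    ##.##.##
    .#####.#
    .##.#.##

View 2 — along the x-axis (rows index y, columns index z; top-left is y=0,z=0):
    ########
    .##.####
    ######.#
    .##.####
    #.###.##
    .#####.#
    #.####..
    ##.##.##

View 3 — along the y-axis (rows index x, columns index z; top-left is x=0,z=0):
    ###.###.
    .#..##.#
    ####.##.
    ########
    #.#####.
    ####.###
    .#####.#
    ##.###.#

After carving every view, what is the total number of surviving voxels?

start: 8×8×8 = 512 voxels
  1. axis=2 (XY plane), |mask|=42  ⇒  voxels=336
  2. axis=0 (YZ plane), |mask|=50  ⇒  voxels=265
  3. axis=1 (XZ plane), |mask|=49  ⇒  voxels=202

remaining voxels: 202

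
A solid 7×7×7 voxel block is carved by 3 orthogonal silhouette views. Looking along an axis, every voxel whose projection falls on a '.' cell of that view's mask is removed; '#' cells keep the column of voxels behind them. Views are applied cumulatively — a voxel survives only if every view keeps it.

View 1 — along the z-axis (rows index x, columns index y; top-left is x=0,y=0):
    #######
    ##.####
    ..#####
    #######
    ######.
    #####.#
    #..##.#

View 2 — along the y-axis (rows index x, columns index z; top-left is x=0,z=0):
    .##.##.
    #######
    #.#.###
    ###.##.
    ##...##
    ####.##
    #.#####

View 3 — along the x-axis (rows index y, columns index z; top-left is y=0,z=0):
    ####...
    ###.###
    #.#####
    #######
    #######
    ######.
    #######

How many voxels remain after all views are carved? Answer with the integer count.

|visual hull| = 191

initial block: 7^3 = 343
after view 1 [z-axis, 41 of 49 cells solid] → remaining = 287
after view 2 [y-axis, 37 of 49 cells solid] → remaining = 214
after view 3 [x-axis, 43 of 49 cells solid] → remaining = 191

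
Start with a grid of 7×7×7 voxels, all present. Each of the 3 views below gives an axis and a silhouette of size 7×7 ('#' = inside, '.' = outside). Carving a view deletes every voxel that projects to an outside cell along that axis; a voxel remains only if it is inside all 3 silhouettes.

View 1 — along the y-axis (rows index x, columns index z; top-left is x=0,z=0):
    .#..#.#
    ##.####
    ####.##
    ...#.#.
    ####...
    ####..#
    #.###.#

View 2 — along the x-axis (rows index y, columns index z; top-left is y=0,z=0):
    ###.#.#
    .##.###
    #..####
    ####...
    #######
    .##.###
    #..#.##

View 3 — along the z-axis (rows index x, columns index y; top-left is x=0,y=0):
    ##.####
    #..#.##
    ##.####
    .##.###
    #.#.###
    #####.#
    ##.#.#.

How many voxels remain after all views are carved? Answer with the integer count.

voxel count = 111

full grid |V| = 343
  1. axis=1 (XZ plane), |mask|=31  ⇒  voxels=217
  2. axis=0 (YZ plane), |mask|=35  ⇒  voxels=154
  3. axis=2 (XY plane), |mask|=36  ⇒  voxels=111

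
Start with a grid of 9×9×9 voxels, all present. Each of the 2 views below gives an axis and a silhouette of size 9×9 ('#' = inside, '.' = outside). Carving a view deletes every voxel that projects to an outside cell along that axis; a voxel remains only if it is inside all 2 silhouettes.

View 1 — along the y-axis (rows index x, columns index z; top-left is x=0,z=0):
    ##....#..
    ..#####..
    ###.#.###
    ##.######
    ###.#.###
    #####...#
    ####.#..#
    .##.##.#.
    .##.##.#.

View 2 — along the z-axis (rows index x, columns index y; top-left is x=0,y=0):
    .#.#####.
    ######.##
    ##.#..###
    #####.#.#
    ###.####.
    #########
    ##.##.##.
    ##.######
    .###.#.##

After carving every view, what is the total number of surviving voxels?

|visual hull| = 365

initial block: 9^3 = 729
[1] y-view keeps 52 columns → grid now 468
[2] z-view keeps 63 columns → grid now 365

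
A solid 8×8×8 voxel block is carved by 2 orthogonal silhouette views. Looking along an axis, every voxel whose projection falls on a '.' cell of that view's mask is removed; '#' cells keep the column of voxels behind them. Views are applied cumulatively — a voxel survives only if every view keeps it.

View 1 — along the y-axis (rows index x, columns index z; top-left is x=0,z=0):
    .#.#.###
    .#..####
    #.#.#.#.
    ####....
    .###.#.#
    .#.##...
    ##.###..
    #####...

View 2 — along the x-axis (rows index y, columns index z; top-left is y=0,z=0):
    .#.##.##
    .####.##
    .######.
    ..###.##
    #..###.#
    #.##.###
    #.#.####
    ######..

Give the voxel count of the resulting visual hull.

201 voxels

start: 8×8×8 = 512 voxels
carve view 1 (along y, XZ-mask fill 36/64): 288 voxels remain
carve view 2 (along x, YZ-mask fill 45/64): 201 voxels remain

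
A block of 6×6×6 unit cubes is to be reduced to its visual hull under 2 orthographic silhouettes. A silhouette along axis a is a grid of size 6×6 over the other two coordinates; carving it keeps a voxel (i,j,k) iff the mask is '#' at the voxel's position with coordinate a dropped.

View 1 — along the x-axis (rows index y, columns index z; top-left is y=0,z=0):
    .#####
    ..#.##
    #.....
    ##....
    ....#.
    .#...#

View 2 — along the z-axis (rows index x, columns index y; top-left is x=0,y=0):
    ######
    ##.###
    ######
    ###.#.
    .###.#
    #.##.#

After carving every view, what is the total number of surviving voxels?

start: 6×6×6 = 216 voxels
carve view 1 (along x, YZ-mask fill 14/36): 84 voxels remain
carve view 2 (along z, XY-mask fill 29/36): 69 voxels remain

69 voxels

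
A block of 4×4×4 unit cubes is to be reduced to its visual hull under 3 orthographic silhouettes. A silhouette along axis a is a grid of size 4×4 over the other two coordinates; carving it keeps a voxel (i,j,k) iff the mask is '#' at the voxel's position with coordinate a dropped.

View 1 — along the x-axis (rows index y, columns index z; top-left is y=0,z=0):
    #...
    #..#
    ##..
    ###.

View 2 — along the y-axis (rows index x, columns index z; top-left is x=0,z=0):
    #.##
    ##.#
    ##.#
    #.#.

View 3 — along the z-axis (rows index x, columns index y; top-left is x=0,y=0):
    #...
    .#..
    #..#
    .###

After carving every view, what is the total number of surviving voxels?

initial block: 4^3 = 64
[1] x-view keeps 8 columns → grid now 32
[2] y-view keeps 11 columns → grid now 25
[3] z-view keeps 7 columns → grid now 10

|visual hull| = 10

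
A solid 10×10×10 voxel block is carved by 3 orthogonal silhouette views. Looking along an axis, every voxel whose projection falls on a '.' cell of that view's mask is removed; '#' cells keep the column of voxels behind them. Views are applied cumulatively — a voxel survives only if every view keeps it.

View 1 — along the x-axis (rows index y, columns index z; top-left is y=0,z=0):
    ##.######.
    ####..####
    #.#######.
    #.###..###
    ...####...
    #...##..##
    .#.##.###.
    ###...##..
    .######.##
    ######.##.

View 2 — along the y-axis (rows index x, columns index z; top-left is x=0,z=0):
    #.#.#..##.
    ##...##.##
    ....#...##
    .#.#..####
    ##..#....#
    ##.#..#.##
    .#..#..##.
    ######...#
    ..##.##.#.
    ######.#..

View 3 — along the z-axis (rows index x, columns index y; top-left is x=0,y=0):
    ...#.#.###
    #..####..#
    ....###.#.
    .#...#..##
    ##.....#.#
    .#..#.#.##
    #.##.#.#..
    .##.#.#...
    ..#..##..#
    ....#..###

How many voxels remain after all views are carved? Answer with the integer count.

161 voxels

before carving: 1000 voxels (10×10×10)
carve view 1 (along x, YZ-mask fill 67/100): 670 voxels remain
carve view 2 (along y, XZ-mask fill 53/100): 356 voxels remain
carve view 3 (along z, XY-mask fill 45/100): 161 voxels remain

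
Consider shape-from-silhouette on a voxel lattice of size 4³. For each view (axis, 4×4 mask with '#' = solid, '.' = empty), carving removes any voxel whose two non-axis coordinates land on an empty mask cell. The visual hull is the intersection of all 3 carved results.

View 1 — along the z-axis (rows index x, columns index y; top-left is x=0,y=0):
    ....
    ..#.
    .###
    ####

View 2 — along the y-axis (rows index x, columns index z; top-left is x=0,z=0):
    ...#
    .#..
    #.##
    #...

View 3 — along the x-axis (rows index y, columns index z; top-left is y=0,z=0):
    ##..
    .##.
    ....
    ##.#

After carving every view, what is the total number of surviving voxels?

before carving: 64 voxels (4×4×4)
V1 z: intersect with XY mask (8 set) -- 32 left
V2 y: intersect with XZ mask (6 set) -- 14 left
V3 x: intersect with YZ mask (7 set) -- 5 left

|visual hull| = 5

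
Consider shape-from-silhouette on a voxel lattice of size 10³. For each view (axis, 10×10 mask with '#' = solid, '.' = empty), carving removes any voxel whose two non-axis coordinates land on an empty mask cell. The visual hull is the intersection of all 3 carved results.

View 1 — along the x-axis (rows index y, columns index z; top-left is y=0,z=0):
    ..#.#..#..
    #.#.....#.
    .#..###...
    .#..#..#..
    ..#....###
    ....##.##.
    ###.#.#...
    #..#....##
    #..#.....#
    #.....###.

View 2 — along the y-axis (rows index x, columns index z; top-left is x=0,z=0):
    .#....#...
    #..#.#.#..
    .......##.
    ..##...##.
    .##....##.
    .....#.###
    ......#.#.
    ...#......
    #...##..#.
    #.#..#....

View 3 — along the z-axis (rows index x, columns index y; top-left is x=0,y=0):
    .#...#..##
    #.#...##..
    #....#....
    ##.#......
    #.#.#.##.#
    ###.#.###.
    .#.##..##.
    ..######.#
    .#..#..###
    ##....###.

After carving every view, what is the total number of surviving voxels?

full grid |V| = 1000
V1 x: intersect with YZ mask (37 set) -- 370 left
V2 y: intersect with XZ mask (30 set) -- 116 left
V3 z: intersect with XY mask (48 set) -- 53 left

remaining voxels: 53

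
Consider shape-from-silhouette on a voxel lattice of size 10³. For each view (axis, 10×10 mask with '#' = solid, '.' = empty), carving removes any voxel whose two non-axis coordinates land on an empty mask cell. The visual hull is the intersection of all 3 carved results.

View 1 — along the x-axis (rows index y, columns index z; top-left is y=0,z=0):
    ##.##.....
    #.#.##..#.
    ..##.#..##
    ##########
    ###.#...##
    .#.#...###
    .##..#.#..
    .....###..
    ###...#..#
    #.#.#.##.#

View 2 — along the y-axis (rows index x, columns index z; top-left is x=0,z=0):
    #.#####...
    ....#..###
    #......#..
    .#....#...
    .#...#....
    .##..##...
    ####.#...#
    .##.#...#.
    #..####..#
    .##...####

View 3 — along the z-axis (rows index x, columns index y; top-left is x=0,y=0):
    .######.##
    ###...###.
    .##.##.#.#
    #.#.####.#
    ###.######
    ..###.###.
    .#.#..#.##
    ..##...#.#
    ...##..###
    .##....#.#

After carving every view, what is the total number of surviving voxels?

before carving: 1000 voxels (10×10×10)
step 1: project along x, AND mask (53/100) → |grid| = 530
step 2: project along y, AND mask (42/100) → |grid| = 226
step 3: project along z, AND mask (60/100) → |grid| = 127

|visual hull| = 127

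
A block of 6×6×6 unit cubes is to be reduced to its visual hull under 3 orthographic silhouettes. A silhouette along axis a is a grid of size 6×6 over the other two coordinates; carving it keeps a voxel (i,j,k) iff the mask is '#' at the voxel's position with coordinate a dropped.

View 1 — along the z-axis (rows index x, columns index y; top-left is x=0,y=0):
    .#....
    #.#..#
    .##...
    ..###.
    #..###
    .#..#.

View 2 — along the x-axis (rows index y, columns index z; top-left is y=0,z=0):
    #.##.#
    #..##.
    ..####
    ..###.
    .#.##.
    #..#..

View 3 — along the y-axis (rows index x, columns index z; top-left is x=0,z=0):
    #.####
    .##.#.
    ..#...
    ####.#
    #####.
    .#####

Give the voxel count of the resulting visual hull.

initial block: 6^3 = 216
V1 z: intersect with XY mask (15 set) -- 90 left
V2 x: intersect with YZ mask (19 set) -- 48 left
V3 y: intersect with XZ mask (24 set) -- 30 left

voxel count = 30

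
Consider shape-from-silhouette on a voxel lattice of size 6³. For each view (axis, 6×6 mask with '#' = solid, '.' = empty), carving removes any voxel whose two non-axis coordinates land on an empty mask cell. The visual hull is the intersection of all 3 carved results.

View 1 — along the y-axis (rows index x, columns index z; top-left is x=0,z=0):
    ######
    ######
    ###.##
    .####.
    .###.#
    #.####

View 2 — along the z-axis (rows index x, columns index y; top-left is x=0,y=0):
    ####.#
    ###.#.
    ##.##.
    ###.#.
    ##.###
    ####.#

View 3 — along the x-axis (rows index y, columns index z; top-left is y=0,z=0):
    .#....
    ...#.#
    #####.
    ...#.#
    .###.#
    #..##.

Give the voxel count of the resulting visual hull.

61 voxels

before carving: 216 voxels (6×6×6)
[1] y-view keeps 30 columns → grid now 180
[2] z-view keeps 27 columns → grid now 135
[3] x-view keeps 17 columns → grid now 61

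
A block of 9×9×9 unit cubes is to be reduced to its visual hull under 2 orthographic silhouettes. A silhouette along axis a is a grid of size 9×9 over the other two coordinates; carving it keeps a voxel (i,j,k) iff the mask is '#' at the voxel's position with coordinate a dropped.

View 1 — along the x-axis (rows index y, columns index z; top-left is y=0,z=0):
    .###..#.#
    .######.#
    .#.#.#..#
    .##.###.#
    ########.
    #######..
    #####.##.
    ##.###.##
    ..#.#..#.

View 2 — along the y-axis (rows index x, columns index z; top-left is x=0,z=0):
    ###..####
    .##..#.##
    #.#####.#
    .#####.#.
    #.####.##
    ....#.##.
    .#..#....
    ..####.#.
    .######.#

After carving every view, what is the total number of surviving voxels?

before carving: 729 voxels (9×9×9)
[1] x-view keeps 54 columns → grid now 486
[2] y-view keeps 49 columns → grid now 300

300 voxels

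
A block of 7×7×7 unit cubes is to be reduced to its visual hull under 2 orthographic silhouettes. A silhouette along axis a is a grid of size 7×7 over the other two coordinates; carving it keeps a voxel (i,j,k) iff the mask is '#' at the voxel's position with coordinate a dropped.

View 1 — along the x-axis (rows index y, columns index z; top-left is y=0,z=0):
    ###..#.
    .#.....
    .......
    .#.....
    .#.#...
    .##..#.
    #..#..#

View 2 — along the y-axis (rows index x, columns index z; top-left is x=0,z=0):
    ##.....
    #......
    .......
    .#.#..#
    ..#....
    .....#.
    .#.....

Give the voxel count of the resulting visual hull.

26 voxels

before carving: 343 voxels (7×7×7)
step 1: project along x, AND mask (14/49) → |grid| = 98
step 2: project along y, AND mask (9/49) → |grid| = 26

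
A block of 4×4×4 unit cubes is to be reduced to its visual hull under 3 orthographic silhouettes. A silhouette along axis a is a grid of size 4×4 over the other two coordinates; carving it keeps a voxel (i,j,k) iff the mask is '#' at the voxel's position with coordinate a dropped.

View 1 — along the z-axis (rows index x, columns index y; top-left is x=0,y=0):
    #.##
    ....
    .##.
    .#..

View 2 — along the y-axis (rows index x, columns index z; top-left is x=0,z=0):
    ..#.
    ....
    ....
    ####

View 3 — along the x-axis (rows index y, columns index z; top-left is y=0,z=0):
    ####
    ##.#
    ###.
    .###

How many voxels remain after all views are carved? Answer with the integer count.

voxel count = 6

initial block: 4^3 = 64
after view 1 [z-axis, 6 of 16 cells solid] → remaining = 24
after view 2 [y-axis, 5 of 16 cells solid] → remaining = 7
after view 3 [x-axis, 13 of 16 cells solid] → remaining = 6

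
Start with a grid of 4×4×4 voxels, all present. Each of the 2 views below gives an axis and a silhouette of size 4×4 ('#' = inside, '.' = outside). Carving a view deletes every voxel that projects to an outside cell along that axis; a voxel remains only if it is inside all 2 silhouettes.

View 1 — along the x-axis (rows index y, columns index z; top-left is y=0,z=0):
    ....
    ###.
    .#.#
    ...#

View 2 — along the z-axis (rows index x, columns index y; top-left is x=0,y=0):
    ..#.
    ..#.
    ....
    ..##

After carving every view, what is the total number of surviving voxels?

7 voxels

initial block: 4^3 = 64
carve view 1 (along x, YZ-mask fill 6/16): 24 voxels remain
carve view 2 (along z, XY-mask fill 4/16): 7 voxels remain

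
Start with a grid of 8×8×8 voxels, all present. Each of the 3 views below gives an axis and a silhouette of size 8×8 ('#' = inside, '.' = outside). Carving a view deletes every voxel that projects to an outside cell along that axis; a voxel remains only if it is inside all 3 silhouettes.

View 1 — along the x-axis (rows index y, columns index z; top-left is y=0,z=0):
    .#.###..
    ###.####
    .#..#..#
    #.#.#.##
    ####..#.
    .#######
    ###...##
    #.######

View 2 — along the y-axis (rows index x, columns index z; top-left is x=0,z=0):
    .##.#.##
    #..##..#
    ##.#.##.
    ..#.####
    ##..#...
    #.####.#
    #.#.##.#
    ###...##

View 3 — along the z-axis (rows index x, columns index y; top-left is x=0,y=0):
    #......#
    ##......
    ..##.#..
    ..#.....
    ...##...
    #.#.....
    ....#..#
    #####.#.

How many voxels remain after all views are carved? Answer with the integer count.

|visual hull| = 57

full grid |V| = 512
after view 1 [x-axis, 43 of 64 cells solid] → remaining = 344
after view 2 [y-axis, 38 of 64 cells solid] → remaining = 208
after view 3 [z-axis, 20 of 64 cells solid] → remaining = 57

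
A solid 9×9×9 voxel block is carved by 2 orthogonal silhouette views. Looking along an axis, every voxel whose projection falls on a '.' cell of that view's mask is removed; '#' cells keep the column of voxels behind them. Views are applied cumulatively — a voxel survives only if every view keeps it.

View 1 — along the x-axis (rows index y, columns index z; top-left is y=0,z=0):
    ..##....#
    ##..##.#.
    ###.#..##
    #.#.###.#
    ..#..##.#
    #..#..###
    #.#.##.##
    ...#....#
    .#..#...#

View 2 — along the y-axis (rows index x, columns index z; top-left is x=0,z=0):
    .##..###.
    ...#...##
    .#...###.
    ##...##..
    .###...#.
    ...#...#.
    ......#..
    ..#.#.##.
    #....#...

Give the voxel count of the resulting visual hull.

before carving: 729 voxels (9×9×9)
  1. axis=0 (YZ plane), |mask|=40  ⇒  voxels=360
  2. axis=1 (XZ plane), |mask|=29  ⇒  voxels=114

114 voxels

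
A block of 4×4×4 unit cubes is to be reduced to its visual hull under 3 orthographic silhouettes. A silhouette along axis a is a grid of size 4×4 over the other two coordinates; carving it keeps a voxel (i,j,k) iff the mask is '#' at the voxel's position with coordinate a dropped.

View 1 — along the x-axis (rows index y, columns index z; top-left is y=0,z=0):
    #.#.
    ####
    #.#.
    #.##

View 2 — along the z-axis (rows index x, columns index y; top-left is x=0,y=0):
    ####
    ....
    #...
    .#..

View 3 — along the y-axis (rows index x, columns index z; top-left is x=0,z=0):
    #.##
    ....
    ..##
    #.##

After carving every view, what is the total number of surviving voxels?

initial block: 4^3 = 64
  1. axis=0 (YZ plane), |mask|=11  ⇒  voxels=44
  2. axis=2 (XY plane), |mask|=6  ⇒  voxels=17
  3. axis=1 (XZ plane), |mask|=8  ⇒  voxels=14

|visual hull| = 14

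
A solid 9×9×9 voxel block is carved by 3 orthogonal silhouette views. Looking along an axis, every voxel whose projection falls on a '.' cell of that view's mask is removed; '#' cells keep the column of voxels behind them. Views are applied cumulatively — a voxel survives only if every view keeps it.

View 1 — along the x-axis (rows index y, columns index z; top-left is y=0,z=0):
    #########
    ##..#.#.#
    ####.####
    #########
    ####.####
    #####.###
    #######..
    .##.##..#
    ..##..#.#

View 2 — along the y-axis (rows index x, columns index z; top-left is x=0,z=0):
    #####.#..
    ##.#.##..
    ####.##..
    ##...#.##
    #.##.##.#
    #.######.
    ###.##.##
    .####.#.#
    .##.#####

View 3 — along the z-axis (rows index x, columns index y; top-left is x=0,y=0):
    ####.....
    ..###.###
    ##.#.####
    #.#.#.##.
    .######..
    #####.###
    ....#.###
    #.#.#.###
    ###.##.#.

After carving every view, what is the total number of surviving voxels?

|visual hull| = 251

start: 9×9×9 = 729 voxels
V1 x: intersect with YZ mask (63 set) -- 567 left
V2 y: intersect with XZ mask (55 set) -- 391 left
V3 z: intersect with XY mask (52 set) -- 251 left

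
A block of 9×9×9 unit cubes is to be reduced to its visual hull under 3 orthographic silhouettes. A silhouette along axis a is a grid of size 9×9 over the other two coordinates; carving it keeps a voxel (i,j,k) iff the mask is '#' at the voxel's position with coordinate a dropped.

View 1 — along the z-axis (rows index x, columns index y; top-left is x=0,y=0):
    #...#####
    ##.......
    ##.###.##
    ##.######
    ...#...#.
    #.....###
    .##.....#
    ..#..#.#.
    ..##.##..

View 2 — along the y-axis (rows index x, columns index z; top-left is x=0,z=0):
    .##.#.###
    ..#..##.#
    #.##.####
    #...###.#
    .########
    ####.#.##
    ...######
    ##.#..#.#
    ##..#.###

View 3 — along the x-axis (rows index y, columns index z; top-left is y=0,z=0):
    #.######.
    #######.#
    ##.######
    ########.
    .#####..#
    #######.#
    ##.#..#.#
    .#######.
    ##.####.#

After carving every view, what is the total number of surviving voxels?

before carving: 729 voxels (9×9×9)
step 1: project along z, AND mask (39/81) → |grid| = 351
step 2: project along y, AND mask (54/81) → |grid| = 234
step 3: project along x, AND mask (64/81) → |grid| = 184

voxel count = 184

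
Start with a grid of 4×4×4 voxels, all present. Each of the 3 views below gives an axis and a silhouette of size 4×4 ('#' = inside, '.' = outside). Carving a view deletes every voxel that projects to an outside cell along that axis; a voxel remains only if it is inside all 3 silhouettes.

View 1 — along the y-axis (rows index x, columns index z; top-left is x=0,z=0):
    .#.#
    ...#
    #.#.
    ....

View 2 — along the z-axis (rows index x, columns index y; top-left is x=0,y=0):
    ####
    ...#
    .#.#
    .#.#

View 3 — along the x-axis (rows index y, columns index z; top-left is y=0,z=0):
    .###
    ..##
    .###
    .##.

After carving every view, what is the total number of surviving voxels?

8 voxels

initial block: 4^3 = 64
step 1: project along y, AND mask (5/16) → |grid| = 20
step 2: project along z, AND mask (9/16) → |grid| = 13
step 3: project along x, AND mask (10/16) → |grid| = 8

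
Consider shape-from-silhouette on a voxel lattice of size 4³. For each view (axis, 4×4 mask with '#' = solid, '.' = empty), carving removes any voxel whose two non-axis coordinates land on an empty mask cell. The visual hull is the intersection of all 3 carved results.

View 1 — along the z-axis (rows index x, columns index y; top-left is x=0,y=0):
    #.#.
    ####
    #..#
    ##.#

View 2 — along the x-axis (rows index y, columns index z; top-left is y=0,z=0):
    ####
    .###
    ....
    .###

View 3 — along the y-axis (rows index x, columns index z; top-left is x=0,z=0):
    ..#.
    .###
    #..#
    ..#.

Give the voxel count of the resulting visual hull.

initial block: 4^3 = 64
after view 1 [z-axis, 11 of 16 cells solid] → remaining = 44
after view 2 [x-axis, 10 of 16 cells solid] → remaining = 31
after view 3 [y-axis, 7 of 16 cells solid] → remaining = 16

voxel count = 16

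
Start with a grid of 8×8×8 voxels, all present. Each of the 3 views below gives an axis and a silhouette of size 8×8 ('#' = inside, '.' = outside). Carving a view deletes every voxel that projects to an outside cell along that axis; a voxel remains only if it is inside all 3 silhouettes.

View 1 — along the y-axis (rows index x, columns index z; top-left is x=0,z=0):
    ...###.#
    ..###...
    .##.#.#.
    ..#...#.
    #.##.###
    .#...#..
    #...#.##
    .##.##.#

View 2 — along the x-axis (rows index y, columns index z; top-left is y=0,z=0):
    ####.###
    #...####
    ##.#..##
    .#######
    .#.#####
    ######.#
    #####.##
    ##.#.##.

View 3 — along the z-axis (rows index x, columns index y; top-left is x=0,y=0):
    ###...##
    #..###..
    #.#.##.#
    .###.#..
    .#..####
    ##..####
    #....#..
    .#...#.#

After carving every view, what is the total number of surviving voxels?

before carving: 512 voxels (8×8×8)
carve view 1 (along y, XZ-mask fill 30/64): 240 voxels remain
carve view 2 (along x, YZ-mask fill 49/64): 179 voxels remain
carve view 3 (along z, XY-mask fill 34/64): 89 voxels remain

voxel count = 89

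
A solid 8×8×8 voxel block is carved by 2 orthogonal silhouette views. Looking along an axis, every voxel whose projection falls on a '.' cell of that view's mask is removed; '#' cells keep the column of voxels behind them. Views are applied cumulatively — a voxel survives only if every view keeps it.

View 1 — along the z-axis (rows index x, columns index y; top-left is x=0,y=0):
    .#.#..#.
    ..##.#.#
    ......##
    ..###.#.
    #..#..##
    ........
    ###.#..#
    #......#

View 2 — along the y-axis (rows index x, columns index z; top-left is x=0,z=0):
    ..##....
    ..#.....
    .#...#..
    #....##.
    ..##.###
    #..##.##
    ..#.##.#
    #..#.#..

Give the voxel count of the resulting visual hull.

start: 8×8×8 = 512 voxels
after view 1 [z-axis, 24 of 64 cells solid] → remaining = 192
after view 2 [y-axis, 25 of 64 cells solid] → remaining = 72

72 voxels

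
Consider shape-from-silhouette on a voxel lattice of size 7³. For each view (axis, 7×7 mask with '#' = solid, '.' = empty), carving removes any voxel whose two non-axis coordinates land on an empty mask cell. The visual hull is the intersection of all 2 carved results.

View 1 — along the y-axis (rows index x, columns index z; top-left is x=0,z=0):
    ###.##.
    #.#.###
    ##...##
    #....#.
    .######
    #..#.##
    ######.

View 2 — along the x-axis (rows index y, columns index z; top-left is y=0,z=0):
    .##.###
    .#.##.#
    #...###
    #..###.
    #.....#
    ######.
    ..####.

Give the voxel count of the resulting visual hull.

voxel count = 135

full grid |V| = 343
carve view 1 (along y, XZ-mask fill 32/49): 224 voxels remain
carve view 2 (along x, YZ-mask fill 29/49): 135 voxels remain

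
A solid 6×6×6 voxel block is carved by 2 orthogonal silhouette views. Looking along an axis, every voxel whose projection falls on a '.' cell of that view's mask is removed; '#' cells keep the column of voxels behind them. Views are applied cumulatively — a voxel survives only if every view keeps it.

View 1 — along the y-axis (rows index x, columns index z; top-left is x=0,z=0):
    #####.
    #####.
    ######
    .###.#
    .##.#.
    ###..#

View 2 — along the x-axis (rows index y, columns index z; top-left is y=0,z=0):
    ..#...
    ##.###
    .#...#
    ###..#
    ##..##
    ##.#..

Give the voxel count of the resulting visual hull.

|visual hull| = 86

before carving: 216 voxels (6×6×6)
[1] y-view keeps 27 columns → grid now 162
[2] x-view keeps 19 columns → grid now 86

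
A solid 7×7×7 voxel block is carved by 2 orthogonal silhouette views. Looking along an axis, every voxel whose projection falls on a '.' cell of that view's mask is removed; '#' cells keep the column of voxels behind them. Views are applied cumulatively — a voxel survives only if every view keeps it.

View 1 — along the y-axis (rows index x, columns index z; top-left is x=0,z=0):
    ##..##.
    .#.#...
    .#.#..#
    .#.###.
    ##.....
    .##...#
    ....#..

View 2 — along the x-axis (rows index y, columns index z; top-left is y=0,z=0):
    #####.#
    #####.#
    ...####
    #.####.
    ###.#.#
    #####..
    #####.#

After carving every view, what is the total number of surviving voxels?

|visual hull| = 101

full grid |V| = 343
step 1: project along y, AND mask (19/49) → |grid| = 133
step 2: project along x, AND mask (37/49) → |grid| = 101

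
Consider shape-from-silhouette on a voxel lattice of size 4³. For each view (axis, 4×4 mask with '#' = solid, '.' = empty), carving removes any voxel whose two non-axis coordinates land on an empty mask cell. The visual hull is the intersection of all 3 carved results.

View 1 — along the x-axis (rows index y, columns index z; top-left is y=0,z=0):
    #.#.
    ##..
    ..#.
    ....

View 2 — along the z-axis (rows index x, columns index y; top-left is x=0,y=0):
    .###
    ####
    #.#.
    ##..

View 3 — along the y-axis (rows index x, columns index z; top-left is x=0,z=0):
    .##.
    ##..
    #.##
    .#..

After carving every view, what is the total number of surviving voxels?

|visual hull| = 9

initial block: 4^3 = 64
V1 x: intersect with YZ mask (5 set) -- 20 left
V2 z: intersect with XY mask (11 set) -- 15 left
V3 y: intersect with XZ mask (8 set) -- 9 left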